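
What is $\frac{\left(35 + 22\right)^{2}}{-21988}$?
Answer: $- \frac{3249}{21988} \approx -0.14776$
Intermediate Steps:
$\frac{\left(35 + 22\right)^{2}}{-21988} = 57^{2} \left(- \frac{1}{21988}\right) = 3249 \left(- \frac{1}{21988}\right) = - \frac{3249}{21988}$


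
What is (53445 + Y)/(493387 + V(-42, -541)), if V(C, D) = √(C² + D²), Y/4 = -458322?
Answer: -292717132747/81143479108 + 593281*√294445/81143479108 ≈ -3.6034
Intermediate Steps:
Y = -1833288 (Y = 4*(-458322) = -1833288)
(53445 + Y)/(493387 + V(-42, -541)) = (53445 - 1833288)/(493387 + √((-42)² + (-541)²)) = -1779843/(493387 + √(1764 + 292681)) = -1779843/(493387 + √294445)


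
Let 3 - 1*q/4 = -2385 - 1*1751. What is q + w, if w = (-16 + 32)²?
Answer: 16812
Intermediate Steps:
w = 256 (w = 16² = 256)
q = 16556 (q = 12 - 4*(-2385 - 1*1751) = 12 - 4*(-2385 - 1751) = 12 - 4*(-4136) = 12 + 16544 = 16556)
q + w = 16556 + 256 = 16812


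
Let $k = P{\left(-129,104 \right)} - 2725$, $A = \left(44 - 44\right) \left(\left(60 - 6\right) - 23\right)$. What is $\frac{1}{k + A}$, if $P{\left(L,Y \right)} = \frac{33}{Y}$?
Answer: $- \frac{104}{283367} \approx -0.00036702$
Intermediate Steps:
$A = 0$ ($A = 0 \left(54 - 23\right) = 0 \cdot 31 = 0$)
$k = - \frac{283367}{104}$ ($k = \frac{33}{104} - 2725 = - \frac{283367}{104} \approx -2724.7$)
$\frac{1}{k + A} = \frac{1}{- \frac{283367}{104} + 0} = \frac{1}{- \frac{283367}{104}} = - \frac{104}{283367}$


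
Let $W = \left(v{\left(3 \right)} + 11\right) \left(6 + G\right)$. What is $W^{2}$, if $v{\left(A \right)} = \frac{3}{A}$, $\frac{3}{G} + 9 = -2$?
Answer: $\frac{571536}{121} \approx 4723.4$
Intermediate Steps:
$G = - \frac{3}{11}$ ($G = \frac{3}{-9 - 2} = \frac{3}{-11} = 3 \left(- \frac{1}{11}\right) = - \frac{3}{11} \approx -0.27273$)
$W = \frac{756}{11}$ ($W = \left(\frac{3}{3} + 11\right) \left(6 - \frac{3}{11}\right) = \left(3 \cdot \frac{1}{3} + 11\right) \frac{63}{11} = \left(1 + 11\right) \frac{63}{11} = 12 \cdot \frac{63}{11} = \frac{756}{11} \approx 68.727$)
$W^{2} = \left(\frac{756}{11}\right)^{2} = \frac{571536}{121}$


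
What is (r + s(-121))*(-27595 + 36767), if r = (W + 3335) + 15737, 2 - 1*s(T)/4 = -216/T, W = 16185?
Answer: 39129595572/121 ≈ 3.2338e+8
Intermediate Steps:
s(T) = 8 + 864/T (s(T) = 8 - (-864)/T = 8 + 864/T)
r = 35257 (r = (16185 + 3335) + 15737 = 19520 + 15737 = 35257)
(r + s(-121))*(-27595 + 36767) = (35257 + (8 + 864/(-121)))*(-27595 + 36767) = (35257 + (8 + 864*(-1/121)))*9172 = (35257 + (8 - 864/121))*9172 = (35257 + 104/121)*9172 = (4266201/121)*9172 = 39129595572/121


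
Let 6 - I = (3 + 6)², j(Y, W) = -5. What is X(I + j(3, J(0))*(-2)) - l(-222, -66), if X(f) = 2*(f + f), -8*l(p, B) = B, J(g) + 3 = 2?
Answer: -1073/4 ≈ -268.25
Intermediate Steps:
J(g) = -1 (J(g) = -3 + 2 = -1)
l(p, B) = -B/8
I = -75 (I = 6 - (3 + 6)² = 6 - 1*9² = 6 - 1*81 = 6 - 81 = -75)
X(f) = 4*f (X(f) = 2*(2*f) = 4*f)
X(I + j(3, J(0))*(-2)) - l(-222, -66) = 4*(-75 - 5*(-2)) - (-1)*(-66)/8 = 4*(-75 + 10) - 1*33/4 = 4*(-65) - 33/4 = -260 - 33/4 = -1073/4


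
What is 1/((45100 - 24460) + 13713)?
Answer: 1/34353 ≈ 2.9110e-5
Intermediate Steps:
1/((45100 - 24460) + 13713) = 1/(20640 + 13713) = 1/34353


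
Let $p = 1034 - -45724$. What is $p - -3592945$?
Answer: $3639703$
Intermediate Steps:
$p = 46758$ ($p = 1034 + 45724 = 46758$)
$p - -3592945 = 46758 - -3592945 = 46758 + 3592945 = 3639703$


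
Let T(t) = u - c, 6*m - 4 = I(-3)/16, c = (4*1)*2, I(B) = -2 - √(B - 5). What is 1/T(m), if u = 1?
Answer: -⅐ ≈ -0.14286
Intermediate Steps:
I(B) = -2 - √(-5 + B)
c = 8 (c = 4*2 = 8)
m = 31/48 - I*√2/48 (m = ⅔ + ((-2 - √(-5 - 3))/16)/6 = ⅔ + ((-2 - √(-8))*(1/16))/6 = ⅔ + ((-2 - 2*I*√2)*(1/16))/6 = ⅔ + (-⅛ - I*√2/8)/6 = ⅔ + (-1/48 - I*√2/48) = 31/48 - I*√2/48 ≈ 0.64583 - 0.029463*I)
T(t) = -7 (T(t) = 1 - 1*8 = 1 - 8 = -7)
1/T(m) = 1/(-7) = -⅐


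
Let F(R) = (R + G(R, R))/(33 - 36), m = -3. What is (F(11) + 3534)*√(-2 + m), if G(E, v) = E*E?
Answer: 3490*I*√5 ≈ 7803.9*I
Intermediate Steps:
G(E, v) = E²
F(R) = -R/3 - R²/3 (F(R) = (R + R²)/(33 - 36) = (R + R²)/(-3) = (R + R²)*(-⅓) = -R/3 - R²/3)
(F(11) + 3534)*√(-2 + m) = ((⅓)*11*(-1 - 1*11) + 3534)*√(-2 - 3) = ((⅓)*11*(-1 - 11) + 3534)*√(-5) = ((⅓)*11*(-12) + 3534)*(I*√5) = (-44 + 3534)*(I*√5) = 3490*(I*√5) = 3490*I*√5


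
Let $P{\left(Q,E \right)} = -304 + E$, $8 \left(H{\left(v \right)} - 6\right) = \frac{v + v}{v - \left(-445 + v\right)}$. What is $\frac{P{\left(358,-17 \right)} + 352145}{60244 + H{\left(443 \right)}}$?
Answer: $\frac{626246720}{107245443} \approx 5.8394$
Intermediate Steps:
$H{\left(v \right)} = 6 + \frac{v}{1780}$ ($H{\left(v \right)} = 6 + \frac{\left(v + v\right) \frac{1}{v - \left(-445 + v\right)}}{8} = 6 + \frac{2 v \frac{1}{445}}{8} = 6 + \frac{\frac{2}{445} v}{8} = 6 + \frac{v}{1780}$)
$\frac{P{\left(358,-17 \right)} + 352145}{60244 + H{\left(443 \right)}} = \frac{\left(-304 - 17\right) + 352145}{60244 + \left(6 + \frac{1}{1780} \cdot 443\right)} = \frac{-321 + 352145}{60244 + \left(6 + \frac{443}{1780}\right)} = \frac{351824}{60244 + \frac{11123}{1780}} = \frac{351824}{\frac{107245443}{1780}} = 351824 \cdot \frac{1780}{107245443} = \frac{626246720}{107245443}$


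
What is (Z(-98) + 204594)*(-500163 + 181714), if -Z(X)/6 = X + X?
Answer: -65527250730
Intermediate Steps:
Z(X) = -12*X (Z(X) = -6*(X + X) = -12*X)
(Z(-98) + 204594)*(-500163 + 181714) = (-12*(-98) + 204594)*(-500163 + 181714) = (1176 + 204594)*(-318449) = 205770*(-318449) = -65527250730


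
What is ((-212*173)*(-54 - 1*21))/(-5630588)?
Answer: -687675/1407647 ≈ -0.48853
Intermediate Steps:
((-212*173)*(-54 - 1*21))/(-5630588) = -36676*(-54 - 21)*(-1/5630588) = -36676*(-75)*(-1/5630588) = 2750700*(-1/5630588) = -687675/1407647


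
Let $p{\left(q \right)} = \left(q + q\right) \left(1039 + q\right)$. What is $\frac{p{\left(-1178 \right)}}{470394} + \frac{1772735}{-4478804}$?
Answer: $\frac{10207302283}{33980685948} \approx 0.30039$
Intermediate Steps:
$p{\left(q \right)} = 2 q \left(1039 + q\right)$
$\frac{p{\left(-1178 \right)}}{470394} + \frac{1772735}{-4478804} = \frac{2 \left(-1178\right) \left(1039 - 1178\right)}{470394} + \frac{1772735}{-4478804} = 2 \left(-1178\right) \left(-139\right) \frac{1}{470394} + 1772735 \left(- \frac{1}{4478804}\right) = 327484 \cdot \frac{1}{470394} - \frac{1772735}{4478804} = \frac{5282}{7587} - \frac{1772735}{4478804} = \frac{10207302283}{33980685948}$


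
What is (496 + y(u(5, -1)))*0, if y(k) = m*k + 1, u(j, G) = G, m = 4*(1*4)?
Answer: 0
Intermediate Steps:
m = 16 (m = 4*4 = 16)
y(k) = 1 + 16*k (y(k) = 16*k + 1 = 1 + 16*k)
(496 + y(u(5, -1)))*0 = (496 + (1 + 16*(-1)))*0 = (496 + (1 - 16))*0 = (496 - 15)*0 = 481*0 = 0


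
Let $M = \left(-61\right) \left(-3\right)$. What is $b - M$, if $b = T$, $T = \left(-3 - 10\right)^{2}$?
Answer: $-14$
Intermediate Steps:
$M = 183$
$T = 169$ ($T = \left(-13\right)^{2} = 169$)
$b = 169$
$b - M = 169 - 183 = -14$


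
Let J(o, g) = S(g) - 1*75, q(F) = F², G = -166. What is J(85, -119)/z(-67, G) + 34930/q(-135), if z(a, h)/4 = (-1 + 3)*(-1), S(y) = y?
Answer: 381509/14580 ≈ 26.167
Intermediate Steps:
z(a, h) = -8 (z(a, h) = 4*((-1 + 3)*(-1)) = 4*(2*(-1)) = 4*(-2) = -8)
J(o, g) = -75 + g (J(o, g) = g - 1*75 = g - 75 = -75 + g)
J(85, -119)/z(-67, G) + 34930/q(-135) = (-75 - 119)/(-8) + 34930/((-135)²) = -194*(-⅛) + 34930/18225 = 97/4 + 34930*(1/18225) = 97/4 + 6986/3645 = 381509/14580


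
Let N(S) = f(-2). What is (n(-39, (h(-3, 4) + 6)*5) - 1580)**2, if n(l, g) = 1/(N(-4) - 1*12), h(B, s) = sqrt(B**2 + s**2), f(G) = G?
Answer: 489338641/196 ≈ 2.4966e+6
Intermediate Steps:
N(S) = -2
n(l, g) = -1/14 (n(l, g) = 1/(-2 - 1*12) = 1/(-2 - 12) = 1/(-14) = -1/14)
(n(-39, (h(-3, 4) + 6)*5) - 1580)**2 = (-1/14 - 1580)**2 = (-22121/14)**2 = 489338641/196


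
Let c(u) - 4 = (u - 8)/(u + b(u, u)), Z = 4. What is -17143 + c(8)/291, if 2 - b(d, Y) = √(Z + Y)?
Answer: -4988609/291 ≈ -17143.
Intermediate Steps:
b(d, Y) = 2 - √(4 + Y)
c(u) = 4 + (-8 + u)/(2 + u - √(4 + u)) (c(u) = 4 + (u - 8)/(u + (2 - √(4 + u))) = 4 + (-8 + u)/(2 + u - √(4 + u)))
-17143 + c(8)/291 = -17143 + ((-4*√(4 + 8) + 5*8)/(2 + 8 - √(4 + 8)))/291 = -17143 + ((-8*√3 + 40)/(2 + 8 - √12))*(1/291) = -17143 + ((-8*√3 + 40)/(2 + 8 - 2*√3))*(1/291) = -17143 + ((40 - 8*√3)/(10 - 2*√3))*(1/291) = -17143 + (40 - 8*√3)/(291*(10 - 2*√3))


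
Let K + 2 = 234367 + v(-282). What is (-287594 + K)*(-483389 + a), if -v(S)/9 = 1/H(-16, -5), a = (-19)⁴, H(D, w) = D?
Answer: 75173031885/4 ≈ 1.8793e+10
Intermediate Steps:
a = 130321
v(S) = 9/16 (v(S) = -9/(-16) = -9*(-1/16) = 9/16)
K = 3749849/16 (K = -2 + (234367 + 9/16) = -2 + 3749881/16 = 3749849/16 ≈ 2.3437e+5)
(-287594 + K)*(-483389 + a) = (-287594 + 3749849/16)*(-483389 + 130321) = -851655/16*(-353068) = 75173031885/4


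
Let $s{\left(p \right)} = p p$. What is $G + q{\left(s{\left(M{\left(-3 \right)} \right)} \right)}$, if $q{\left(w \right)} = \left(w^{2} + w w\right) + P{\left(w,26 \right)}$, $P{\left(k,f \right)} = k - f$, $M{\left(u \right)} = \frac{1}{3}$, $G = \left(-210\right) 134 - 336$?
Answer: $- \frac{2308651}{81} \approx -28502.0$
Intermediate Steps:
$G = -28476$ ($G = -28140 - 336 = -28476$)
$M{\left(u \right)} = \frac{1}{3}$
$s{\left(p \right)} = p^{2}$
$q{\left(w \right)} = -26 + w + 2 w^{2}$ ($q{\left(w \right)} = \left(w^{2} + w w\right) + \left(w - 26\right) = \left(w^{2} + w^{2}\right) + \left(w - 26\right) = 2 w^{2} + \left(-26 + w\right) = -26 + w + 2 w^{2}$)
$G + q{\left(s{\left(M{\left(-3 \right)} \right)} \right)} = -28476 + \left(-26 + \left(\frac{1}{3}\right)^{2} + 2 \left(\left(\frac{1}{3}\right)^{2}\right)^{2}\right) = -28476 + \left(-26 + \frac{1}{9} + \frac{2}{81}\right) = -28476 - \frac{2095}{81} = - \frac{2308651}{81}$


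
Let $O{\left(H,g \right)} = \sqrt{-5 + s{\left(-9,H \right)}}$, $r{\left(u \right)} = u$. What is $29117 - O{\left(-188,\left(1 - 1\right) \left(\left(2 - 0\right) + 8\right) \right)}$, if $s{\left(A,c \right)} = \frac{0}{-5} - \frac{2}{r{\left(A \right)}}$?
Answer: $29117 - \frac{i \sqrt{43}}{3} \approx 29117.0 - 2.1858 i$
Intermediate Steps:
$s{\left(A,c \right)} = - \frac{2}{A}$ ($s{\left(A,c \right)} = \frac{0}{-5} - \frac{2}{A} = 0 \left(- \frac{1}{5}\right) - \frac{2}{A} = 0 - \frac{2}{A} = - \frac{2}{A}$)
$O{\left(H,g \right)} = \frac{i \sqrt{43}}{3}$ ($O{\left(H,g \right)} = \sqrt{-5 - \frac{2}{-9}} = \sqrt{-5 - - \frac{2}{9}} = \sqrt{-5 + \frac{2}{9}} = \sqrt{- \frac{43}{9}} = \frac{i \sqrt{43}}{3}$)
$29117 - O{\left(-188,\left(1 - 1\right) \left(\left(2 - 0\right) + 8\right) \right)} = 29117 - \frac{i \sqrt{43}}{3}$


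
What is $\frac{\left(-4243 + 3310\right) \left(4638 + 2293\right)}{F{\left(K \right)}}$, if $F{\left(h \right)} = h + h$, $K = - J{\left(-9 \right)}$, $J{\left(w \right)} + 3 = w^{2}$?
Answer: $\frac{2155541}{52} \approx 41453.0$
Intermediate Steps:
$J{\left(w \right)} = -3 + w^{2}$
$K = -78$ ($K = - (-3 + \left(-9\right)^{2}) = - (-3 + 81) = \left(-1\right) 78 = -78$)
$F{\left(h \right)} = 2 h$
$\frac{\left(-4243 + 3310\right) \left(4638 + 2293\right)}{F{\left(K \right)}} = \frac{\left(-4243 + 3310\right) \left(4638 + 2293\right)}{2 \left(-78\right)} = \frac{\left(-933\right) 6931}{-156} = \left(-6466623\right) \left(- \frac{1}{156}\right) = \frac{2155541}{52}$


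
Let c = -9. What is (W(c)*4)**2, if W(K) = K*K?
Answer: 104976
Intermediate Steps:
W(K) = K**2
(W(c)*4)**2 = ((-9)**2*4)**2 = (81*4)**2 = 324**2 = 104976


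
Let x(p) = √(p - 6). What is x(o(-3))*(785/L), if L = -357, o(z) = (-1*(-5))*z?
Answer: -785*I*√21/357 ≈ -10.077*I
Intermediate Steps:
o(z) = 5*z
x(p) = √(-6 + p)
x(o(-3))*(785/L) = √(-6 + 5*(-3))*(785/(-357)) = √(-6 - 15)*(785*(-1/357)) = √(-21)*(-785/357) = (I*√21)*(-785/357) = -785*I*√21/357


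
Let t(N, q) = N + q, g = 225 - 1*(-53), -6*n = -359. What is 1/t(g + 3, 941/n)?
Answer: 359/106525 ≈ 0.0033701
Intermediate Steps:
n = 359/6 (n = -⅙*(-359) = 359/6 ≈ 59.833)
g = 278 (g = 225 + 53 = 278)
1/t(g + 3, 941/n) = 1/((278 + 3) + 941/(359/6)) = 1/(281 + 941*(6/359)) = 1/(281 + 5646/359) = 1/(106525/359) = 359/106525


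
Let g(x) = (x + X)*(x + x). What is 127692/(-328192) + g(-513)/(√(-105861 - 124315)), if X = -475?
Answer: -31923/82048 - 126711*I*√14386/7193 ≈ -0.38908 - 2112.9*I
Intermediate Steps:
g(x) = 2*x*(-475 + x) (g(x) = (x - 475)*(x + x) = (-475 + x)*(2*x) = 2*x*(-475 + x))
127692/(-328192) + g(-513)/(√(-105861 - 124315)) = 127692/(-328192) + (2*(-513)*(-475 - 513))/(√(-105861 - 124315)) = 127692*(-1/328192) + (2*(-513)*(-988))/(√(-230176)) = -31923/82048 + 1013688/((4*I*√14386)) = -31923/82048 + 1013688*(-I*√14386/57544) = -31923/82048 - 126711*I*√14386/7193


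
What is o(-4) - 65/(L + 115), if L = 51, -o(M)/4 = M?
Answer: 2591/166 ≈ 15.608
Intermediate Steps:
o(M) = -4*M
o(-4) - 65/(L + 115) = -4*(-4) - 65/(51 + 115) = 16 - 65/166 = 2591/166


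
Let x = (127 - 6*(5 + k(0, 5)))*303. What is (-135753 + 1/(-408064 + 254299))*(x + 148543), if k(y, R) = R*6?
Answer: -2575733765316124/153765 ≈ -1.6751e+10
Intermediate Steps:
k(y, R) = 6*R
x = -25149 (x = (127 - 6*(5 + 6*5))*303 = (127 - 6*(5 + 30))*303 = (127 - 6*35)*303 = (127 - 210)*303 = -83*303 = -25149)
(-135753 + 1/(-408064 + 254299))*(x + 148543) = (-135753 + 1/(-408064 + 254299))*(-25149 + 148543) = (-135753 + 1/(-153765))*123394 = (-135753 - 1/153765)*123394 = -20874060046/153765*123394 = -2575733765316124/153765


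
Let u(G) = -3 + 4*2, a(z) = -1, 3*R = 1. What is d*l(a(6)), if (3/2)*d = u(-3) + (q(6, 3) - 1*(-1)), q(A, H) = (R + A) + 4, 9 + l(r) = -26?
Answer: -3430/9 ≈ -381.11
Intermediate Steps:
R = ⅓ (R = (⅓)*1 = ⅓ ≈ 0.33333)
l(r) = -35 (l(r) = -9 - 26 = -35)
q(A, H) = 13/3 + A (q(A, H) = (⅓ + A) + 4 = 13/3 + A)
u(G) = 5 (u(G) = -3 + 8 = 5)
d = 98/9 (d = 2*(5 + ((13/3 + 6) - 1*(-1)))/3 = 2*(5 + (31/3 + 1))/3 = 2*(5 + 34/3)/3 = (⅔)*(49/3) = 98/9 ≈ 10.889)
d*l(a(6)) = (98/9)*(-35) = -3430/9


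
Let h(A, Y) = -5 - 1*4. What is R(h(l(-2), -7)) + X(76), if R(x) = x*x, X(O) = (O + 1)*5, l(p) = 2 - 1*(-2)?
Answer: 466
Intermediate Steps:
l(p) = 4 (l(p) = 2 + 2 = 4)
h(A, Y) = -9 (h(A, Y) = -5 - 4 = -9)
X(O) = 5 + 5*O (X(O) = (1 + O)*5 = 5 + 5*O)
R(x) = x²
R(h(l(-2), -7)) + X(76) = (-9)² + (5 + 5*76) = 81 + (5 + 380) = 81 + 385 = 466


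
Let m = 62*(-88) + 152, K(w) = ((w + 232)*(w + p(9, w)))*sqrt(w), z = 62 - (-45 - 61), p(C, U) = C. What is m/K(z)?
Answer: -221*sqrt(42)/247800 ≈ -0.0057798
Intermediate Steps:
z = 168 (z = 62 - 1*(-106) = 62 + 106 = 168)
K(w) = sqrt(w)*(9 + w)*(232 + w) (K(w) = ((w + 232)*(w + 9))*sqrt(w) = ((232 + w)*(9 + w))*sqrt(w) = ((9 + w)*(232 + w))*sqrt(w) = sqrt(w)*(9 + w)*(232 + w))
m = -5304 (m = -5456 + 152 = -5304)
m/K(z) = -5304*sqrt(42)/(84*(2088 + 168**2 + 241*168)) = -5304*sqrt(42)/(84*(2088 + 28224 + 40488)) = -5304*sqrt(42)/5947200 = -221*sqrt(42)/247800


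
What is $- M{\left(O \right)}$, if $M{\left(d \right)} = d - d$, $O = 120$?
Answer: $0$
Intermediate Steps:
$M{\left(d \right)} = 0$
$- M{\left(O \right)} = \left(-1\right) 0 = 0$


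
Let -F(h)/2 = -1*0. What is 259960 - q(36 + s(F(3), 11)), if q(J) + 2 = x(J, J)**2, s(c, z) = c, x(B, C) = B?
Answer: 258666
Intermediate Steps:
F(h) = 0 (F(h) = -(-2)*0 = -2*0 = 0)
q(J) = -2 + J**2
259960 - q(36 + s(F(3), 11)) = 259960 - (-2 + (36 + 0)**2) = 259960 - (-2 + 36**2) = 259960 - (-2 + 1296) = 259960 - 1*1294 = 259960 - 1294 = 258666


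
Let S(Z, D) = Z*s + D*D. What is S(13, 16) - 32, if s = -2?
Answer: 198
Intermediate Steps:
S(Z, D) = D² - 2*Z (S(Z, D) = Z*(-2) + D*D = -2*Z + D² = D² - 2*Z)
S(13, 16) - 32 = (16² - 2*13) - 32 = (256 - 26) - 32 = 230 - 32 = 198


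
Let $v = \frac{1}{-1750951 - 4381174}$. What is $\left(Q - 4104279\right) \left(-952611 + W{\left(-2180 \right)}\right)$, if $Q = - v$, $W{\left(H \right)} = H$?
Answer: $\frac{24030133927105329334}{6132125} \approx 3.9187 \cdot 10^{12}$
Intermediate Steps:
$v = - \frac{1}{6132125}$ ($v = \frac{1}{-6132125} = - \frac{1}{6132125} \approx -1.6308 \cdot 10^{-7}$)
$Q = \frac{1}{6132125}$ ($Q = \left(-1\right) \left(- \frac{1}{6132125}\right) = \frac{1}{6132125} \approx 1.6308 \cdot 10^{-7}$)
$\left(Q - 4104279\right) \left(-952611 + W{\left(-2180 \right)}\right) = \left(\frac{1}{6132125} - 4104279\right) \left(-952611 - 2180\right) = \left(- \frac{25167951862874}{6132125}\right) \left(-954791\right) = \frac{24030133927105329334}{6132125}$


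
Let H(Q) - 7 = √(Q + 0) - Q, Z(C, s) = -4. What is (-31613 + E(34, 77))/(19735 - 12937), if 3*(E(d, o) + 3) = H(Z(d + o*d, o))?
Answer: -94837/20394 + I/10197 ≈ -4.6502 + 9.8068e-5*I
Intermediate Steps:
H(Q) = 7 + √Q - Q (H(Q) = 7 + (√(Q + 0) - Q) = 7 + (√Q - Q) = 7 + √Q - Q)
E(d, o) = ⅔ + 2*I/3 (E(d, o) = -3 + (7 + √(-4) - 1*(-4))/3 = -3 + (7 + 2*I + 4)/3 = -3 + (11 + 2*I)/3 = -3 + (11/3 + 2*I/3) = ⅔ + 2*I/3)
(-31613 + E(34, 77))/(19735 - 12937) = (-31613 + (⅔ + 2*I/3))/(19735 - 12937) = (-94837/3 + 2*I/3)/6798 = (-94837/3 + 2*I/3)*(1/6798) = -94837/20394 + I/10197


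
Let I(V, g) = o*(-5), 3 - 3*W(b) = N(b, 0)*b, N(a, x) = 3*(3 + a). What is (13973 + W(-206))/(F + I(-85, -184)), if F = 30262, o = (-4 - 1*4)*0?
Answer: -13922/15131 ≈ -0.92010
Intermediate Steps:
N(a, x) = 9 + 3*a
o = 0 (o = (-4 - 4)*0 = -8*0 = 0)
W(b) = 1 - b*(9 + 3*b)/3 (W(b) = 1 - (9 + 3*b)*b/3 = 1 - b*(9 + 3*b)/3)
I(V, g) = 0 (I(V, g) = 0*(-5) = 0)
(13973 + W(-206))/(F + I(-85, -184)) = (13973 + (1 - 1*(-206)*(3 - 206)))/(30262 + 0) = (13973 + (1 - 1*(-206)*(-203)))/30262 = (13973 + (1 - 41818))*(1/30262) = (13973 - 41817)*(1/30262) = -27844*1/30262 = -13922/15131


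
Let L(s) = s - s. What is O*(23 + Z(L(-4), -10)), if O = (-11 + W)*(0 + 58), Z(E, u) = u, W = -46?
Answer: -42978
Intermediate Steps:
L(s) = 0
O = -3306 (O = (-11 - 46)*(0 + 58) = -57*58 = -3306)
O*(23 + Z(L(-4), -10)) = -3306*(23 - 10) = -3306*13 = -42978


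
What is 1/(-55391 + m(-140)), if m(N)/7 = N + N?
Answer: -1/57351 ≈ -1.7436e-5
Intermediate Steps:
m(N) = 14*N (m(N) = 7*(N + N) = 7*(2*N) = 14*N)
1/(-55391 + m(-140)) = 1/(-55391 + 14*(-140)) = 1/(-55391 - 1960) = 1/(-57351) = -1/57351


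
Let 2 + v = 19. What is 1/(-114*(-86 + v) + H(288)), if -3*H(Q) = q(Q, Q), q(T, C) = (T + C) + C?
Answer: 1/7578 ≈ 0.00013196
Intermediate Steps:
v = 17 (v = -2 + 19 = 17)
q(T, C) = T + 2*C (q(T, C) = (C + T) + C = T + 2*C)
H(Q) = -Q (H(Q) = -(Q + 2*Q)/3 = -Q)
1/(-114*(-86 + v) + H(288)) = 1/(-114*(-86 + 17) - 1*288) = 1/(-114*(-69) - 288) = 1/(7866 - 288) = 1/7578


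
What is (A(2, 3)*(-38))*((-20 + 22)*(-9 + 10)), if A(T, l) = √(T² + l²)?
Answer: -76*√13 ≈ -274.02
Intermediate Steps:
(A(2, 3)*(-38))*((-20 + 22)*(-9 + 10)) = (√(2² + 3²)*(-38))*((-20 + 22)*(-9 + 10)) = (√(4 + 9)*(-38))*(2*1) = (√13*(-38))*2 = -38*√13*2 = -76*√13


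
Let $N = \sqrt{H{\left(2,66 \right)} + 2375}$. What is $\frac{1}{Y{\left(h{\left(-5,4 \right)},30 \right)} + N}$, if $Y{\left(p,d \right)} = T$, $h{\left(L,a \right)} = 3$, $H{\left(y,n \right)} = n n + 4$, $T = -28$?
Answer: $\frac{28}{5951} + \frac{\sqrt{6735}}{5951} \approx 0.018496$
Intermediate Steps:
$H{\left(y,n \right)} = 4 + n^{2}$ ($H{\left(y,n \right)} = n^{2} + 4 = 4 + n^{2}$)
$Y{\left(p,d \right)} = -28$
$N = \sqrt{6735}$ ($N = \sqrt{\left(4 + 66^{2}\right) + 2375} = \sqrt{\left(4 + 4356\right) + 2375} = \sqrt{4360 + 2375} = \sqrt{6735} \approx 82.067$)
$\frac{1}{Y{\left(h{\left(-5,4 \right)},30 \right)} + N} = \frac{1}{-28 + \sqrt{6735}}$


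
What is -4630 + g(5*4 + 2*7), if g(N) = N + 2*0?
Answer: -4596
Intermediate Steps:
g(N) = N (g(N) = N + 0 = N)
-4630 + g(5*4 + 2*7) = -4630 + (5*4 + 2*7) = -4630 + (20 + 14) = -4630 + 34 = -4596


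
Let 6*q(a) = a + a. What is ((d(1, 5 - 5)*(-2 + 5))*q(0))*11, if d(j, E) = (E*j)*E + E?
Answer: 0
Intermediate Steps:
q(a) = a/3 (q(a) = (a + a)/6 = (2*a)/6 = a/3)
d(j, E) = E + j*E**2 (d(j, E) = j*E**2 + E = E + j*E**2)
((d(1, 5 - 5)*(-2 + 5))*q(0))*11 = ((((5 - 5)*(1 + (5 - 5)*1))*(-2 + 5))*((1/3)*0))*11 = (((0*(1 + 0*1))*3)*0)*11 = (((0*(1 + 0))*3)*0)*11 = (((0*1)*3)*0)*11 = ((0*3)*0)*11 = (0*0)*11 = 0*11 = 0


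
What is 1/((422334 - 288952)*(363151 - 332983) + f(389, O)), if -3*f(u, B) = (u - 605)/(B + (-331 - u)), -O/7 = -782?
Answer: 2377/9564734654388 ≈ 2.4852e-10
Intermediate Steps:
O = 5474 (O = -7*(-782) = 5474)
f(u, B) = -(-605 + u)/(3*(-331 + B - u)) (f(u, B) = -(u - 605)/(3*(B + (-331 - u))) = -(-605 + u)/(3*(-331 + B - u)))
1/((422334 - 288952)*(363151 - 332983) + f(389, O)) = 1/((422334 - 288952)*(363151 - 332983) + (-605 + 389)/(3*(331 + 389 - 1*5474))) = 1/(133382*30168 + (⅓)*(-216)/(331 + 389 - 5474)) = 1/(4023868176 + (⅓)*(-216)/(-4754)) = 1/(4023868176 + (⅓)*(-1/4754)*(-216)) = 1/(4023868176 + 36/2377) = 1/(9564734654388/2377) = 2377/9564734654388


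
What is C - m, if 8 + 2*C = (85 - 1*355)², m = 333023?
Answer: -296577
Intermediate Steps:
C = 36446 (C = -4 + (85 - 1*355)²/2 = -4 + (85 - 355)²/2 = -4 + (½)*(-270)² = -4 + (½)*72900 = -4 + 36450 = 36446)
C - m = 36446 - 1*333023 = 36446 - 333023 = -296577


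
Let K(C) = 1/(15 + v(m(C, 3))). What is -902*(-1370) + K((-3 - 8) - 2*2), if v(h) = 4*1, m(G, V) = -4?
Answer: 23479061/19 ≈ 1.2357e+6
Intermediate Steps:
v(h) = 4
K(C) = 1/19 (K(C) = 1/(15 + 4) = 1/19)
-902*(-1370) + K((-3 - 8) - 2*2) = -902*(-1370) + 1/19 = 1235740 + 1/19 = 23479061/19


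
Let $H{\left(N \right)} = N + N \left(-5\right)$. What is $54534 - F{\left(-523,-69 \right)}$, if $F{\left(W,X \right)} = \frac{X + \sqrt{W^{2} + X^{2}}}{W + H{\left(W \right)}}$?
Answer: $\frac{28521305}{523} - \frac{\sqrt{278290}}{1569} \approx 54534.0$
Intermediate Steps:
$H{\left(N \right)} = - 4 N$ ($H{\left(N \right)} = N - 5 N = - 4 N$)
$F{\left(W,X \right)} = - \frac{X + \sqrt{W^{2} + X^{2}}}{3 W}$ ($F{\left(W,X \right)} = \frac{X + \sqrt{W^{2} + X^{2}}}{W - 4 W} = \frac{X + \sqrt{W^{2} + X^{2}}}{\left(-3\right) W} = \left(X + \sqrt{W^{2} + X^{2}}\right) \left(- \frac{1}{3 W}\right) = - \frac{X + \sqrt{W^{2} + X^{2}}}{3 W}$)
$54534 - F{\left(-523,-69 \right)} = 54534 - \frac{\left(-1\right) \left(-69\right) - \sqrt{\left(-523\right)^{2} + \left(-69\right)^{2}}}{3 \left(-523\right)} = 54534 - \frac{1}{3} \left(- \frac{1}{523}\right) \left(69 - \sqrt{273529 + 4761}\right) = 54534 - \frac{1}{3} \left(- \frac{1}{523}\right) \left(69 - \sqrt{278290}\right) = 54534 - \left(- \frac{23}{523} + \frac{\sqrt{278290}}{1569}\right) = 54534 + \left(\frac{23}{523} - \frac{\sqrt{278290}}{1569}\right) = \frac{28521305}{523} - \frac{\sqrt{278290}}{1569}$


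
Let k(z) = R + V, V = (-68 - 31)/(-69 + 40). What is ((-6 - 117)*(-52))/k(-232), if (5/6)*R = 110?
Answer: 61828/1309 ≈ 47.233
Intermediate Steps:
R = 132 (R = (6/5)*110 = 132)
V = 99/29 (V = -99/(-29) = -99*(-1/29) = 99/29 ≈ 3.4138)
k(z) = 3927/29 (k(z) = 132 + 99/29 = 3927/29)
((-6 - 117)*(-52))/k(-232) = ((-6 - 117)*(-52))/(3927/29) = -123*(-52)*(29/3927) = 6396*(29/3927) = 61828/1309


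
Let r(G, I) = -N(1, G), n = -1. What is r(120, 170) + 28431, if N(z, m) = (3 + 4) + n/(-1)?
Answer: 28423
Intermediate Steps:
N(z, m) = 8 (N(z, m) = (3 + 4) - 1/(-1) = 7 - 1*(-1) = 7 + 1 = 8)
r(G, I) = -8 (r(G, I) = -1*8 = -8)
r(120, 170) + 28431 = -8 + 28431 = 28423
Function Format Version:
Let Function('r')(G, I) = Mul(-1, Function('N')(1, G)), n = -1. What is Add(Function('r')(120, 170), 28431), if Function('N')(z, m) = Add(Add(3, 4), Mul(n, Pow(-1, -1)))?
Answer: 28423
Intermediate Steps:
Function('N')(z, m) = 8 (Function('N')(z, m) = Add(Add(3, 4), Mul(-1, Pow(-1, -1))) = Add(7, Mul(-1, -1)) = Add(7, 1) = 8)
Function('r')(G, I) = -8 (Function('r')(G, I) = Mul(-1, 8) = -8)
Add(Function('r')(120, 170), 28431) = Add(-8, 28431) = 28423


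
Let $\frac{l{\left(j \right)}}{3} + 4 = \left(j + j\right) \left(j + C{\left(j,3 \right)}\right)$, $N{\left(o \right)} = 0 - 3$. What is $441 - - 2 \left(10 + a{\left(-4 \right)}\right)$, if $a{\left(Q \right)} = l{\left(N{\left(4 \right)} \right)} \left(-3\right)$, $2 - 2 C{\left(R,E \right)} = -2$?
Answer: $425$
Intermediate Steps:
$C{\left(R,E \right)} = 2$ ($C{\left(R,E \right)} = 1 - -1 = 1 + 1 = 2$)
$N{\left(o \right)} = -3$ ($N{\left(o \right)} = 0 - 3 = -3$)
$l{\left(j \right)} = -12 + 6 j \left(2 + j\right)$ ($l{\left(j \right)} = -12 + 3 \left(j + j\right) \left(j + 2\right) = -12 + 3 \cdot 2 j \left(2 + j\right) = -12 + 6 j \left(2 + j\right)$)
$a{\left(Q \right)} = -18$ ($a{\left(Q \right)} = \left(-12 + 6 \left(-3\right)^{2} + 12 \left(-3\right)\right) \left(-3\right) = \left(-12 + 6 \cdot 9 - 36\right) \left(-3\right) = \left(-12 + 54 - 36\right) \left(-3\right) = 6 \left(-3\right) = -18$)
$441 - - 2 \left(10 + a{\left(-4 \right)}\right) = 441 - - 2 \left(10 - 18\right) = 441 - \left(-2\right) \left(-8\right) = 441 - 16 = 425$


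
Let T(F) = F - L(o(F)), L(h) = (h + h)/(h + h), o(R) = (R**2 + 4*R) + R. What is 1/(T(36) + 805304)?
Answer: 1/805339 ≈ 1.2417e-6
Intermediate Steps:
o(R) = R**2 + 5*R
L(h) = 1 (L(h) = (2*h)/((2*h)) = (2*h)*(1/(2*h)) = 1)
T(F) = -1 + F (T(F) = F - 1*1 = F - 1 = -1 + F)
1/(T(36) + 805304) = 1/((-1 + 36) + 805304) = 1/(35 + 805304) = 1/805339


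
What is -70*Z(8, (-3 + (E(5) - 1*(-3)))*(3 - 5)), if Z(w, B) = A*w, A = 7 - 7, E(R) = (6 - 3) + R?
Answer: 0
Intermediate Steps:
E(R) = 3 + R
A = 0
Z(w, B) = 0 (Z(w, B) = 0*w = 0)
-70*Z(8, (-3 + (E(5) - 1*(-3)))*(3 - 5)) = -70*0 = 0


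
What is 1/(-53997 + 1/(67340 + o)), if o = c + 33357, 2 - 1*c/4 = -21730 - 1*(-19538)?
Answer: -109473/5911213580 ≈ -1.8520e-5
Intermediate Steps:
c = 8776 (c = 8 - 4*(-21730 - 1*(-19538)) = 8 - 4*(-21730 + 19538) = 8 - 4*(-2192) = 8 + 8768 = 8776)
o = 42133 (o = 8776 + 33357 = 42133)
1/(-53997 + 1/(67340 + o)) = 1/(-53997 + 1/(67340 + 42133)) = 1/(-53997 + 1/109473) = 1/(-5911213580/109473) = -109473/5911213580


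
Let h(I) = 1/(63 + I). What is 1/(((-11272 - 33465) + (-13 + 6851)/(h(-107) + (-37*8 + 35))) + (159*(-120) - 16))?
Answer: -11485/733422877 ≈ -1.5659e-5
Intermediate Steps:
1/(((-11272 - 33465) + (-13 + 6851)/(h(-107) + (-37*8 + 35))) + (159*(-120) - 16)) = 1/(((-11272 - 33465) + (-13 + 6851)/(1/(63 - 107) + (-37*8 + 35))) + (159*(-120) - 16)) = 1/((-44737 + 6838/(1/(-44) + (-296 + 35))) + (-19080 - 16)) = 1/((-44737 + 6838/(-1/44 - 261)) - 19096) = 1/((-44737 + 6838/(-11485/44)) - 19096) = 1/((-44737 + 6838*(-44/11485)) - 19096) = 1/((-44737 - 300872/11485) - 19096) = 1/(-514105317/11485 - 19096) = 1/(-733422877/11485) = -11485/733422877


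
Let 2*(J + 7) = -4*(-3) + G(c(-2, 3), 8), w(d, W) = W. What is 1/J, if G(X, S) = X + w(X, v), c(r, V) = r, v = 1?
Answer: -⅔ ≈ -0.66667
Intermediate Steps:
G(X, S) = 1 + X (G(X, S) = X + 1 = 1 + X)
J = -3/2 (J = -7 + (-4*(-3) + (1 - 2))/2 = -7 + (12 - 1)/2 = -7 + (½)*11 = -7 + 11/2 = -3/2 ≈ -1.5000)
1/J = 1/(-3/2) = -⅔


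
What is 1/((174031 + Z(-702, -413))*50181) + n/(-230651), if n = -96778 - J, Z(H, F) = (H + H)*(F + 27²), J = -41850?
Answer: 743200753627093/3120812647066023 ≈ 0.23814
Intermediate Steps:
Z(H, F) = 2*H*(729 + F) (Z(H, F) = (2*H)*(F + 729) = (2*H)*(729 + F) = 2*H*(729 + F))
n = -54928 (n = -96778 - 1*(-41850) = -96778 + 41850 = -54928)
1/((174031 + Z(-702, -413))*50181) + n/(-230651) = 1/((174031 + 2*(-702)*(729 - 413))*50181) - 54928/(-230651) = (1/50181)/(174031 + 2*(-702)*316) - 54928*(-1/230651) = (1/50181)/(174031 - 443664) + 54928/230651 = (1/50181)/(-269633) + 54928/230651 = -1/269633*1/50181 + 54928/230651 = -1/13530453573 + 54928/230651 = 743200753627093/3120812647066023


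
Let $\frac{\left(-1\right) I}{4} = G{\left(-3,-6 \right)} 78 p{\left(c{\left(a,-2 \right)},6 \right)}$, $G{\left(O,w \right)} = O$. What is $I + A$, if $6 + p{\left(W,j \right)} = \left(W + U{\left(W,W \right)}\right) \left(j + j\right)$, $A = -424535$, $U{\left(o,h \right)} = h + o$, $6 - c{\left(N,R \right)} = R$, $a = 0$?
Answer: $-160583$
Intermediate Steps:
$c{\left(N,R \right)} = 6 - R$
$p{\left(W,j \right)} = -6 + 6 W j$ ($p{\left(W,j \right)} = -6 + \left(W + \left(W + W\right)\right) \left(j + j\right) = -6 + \left(W + 2 W\right) 2 j = -6 + 3 W 2 j = -6 + 6 W j$)
$I = 263952$ ($I = - 4 \left(-3\right) 78 \left(-6 + 6 \left(6 - -2\right) 6\right) = - 4 \left(- 234 \left(-6 + 6 \left(6 + 2\right) 6\right)\right) = - 4 \left(- 234 \left(-6 + 6 \cdot 8 \cdot 6\right)\right) = - 4 \left(- 234 \left(-6 + 288\right)\right) = - 4 \left(\left(-234\right) 282\right) = \left(-4\right) \left(-65988\right) = 263952$)
$I + A = 263952 - 424535 = -160583$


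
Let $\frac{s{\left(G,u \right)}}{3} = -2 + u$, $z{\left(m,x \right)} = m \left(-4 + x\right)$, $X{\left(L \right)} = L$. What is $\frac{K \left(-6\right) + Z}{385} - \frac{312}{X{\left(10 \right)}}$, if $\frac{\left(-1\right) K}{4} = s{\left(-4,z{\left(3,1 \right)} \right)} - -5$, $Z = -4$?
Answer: $- \frac{12688}{385} \approx -32.956$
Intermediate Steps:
$s{\left(G,u \right)} = -6 + 3 u$ ($s{\left(G,u \right)} = 3 \left(-2 + u\right) = -6 + 3 u$)
$K = 112$ ($K = - 4 \left(\left(-6 + 3 \cdot 3 \left(-4 + 1\right)\right) - -5\right) = - 4 \left(\left(-6 + 3 \cdot 3 \left(-3\right)\right) + 5\right) = - 4 \left(\left(-6 + 3 \left(-9\right)\right) + 5\right) = - 4 \left(\left(-6 - 27\right) + 5\right) = - 4 \left(-33 + 5\right) = \left(-4\right) \left(-28\right) = 112$)
$\frac{K \left(-6\right) + Z}{385} - \frac{312}{X{\left(10 \right)}} = \frac{112 \left(-6\right) - 4}{385} - \frac{312}{10} = \left(-672 - 4\right) \frac{1}{385} - \frac{156}{5} = \left(-676\right) \frac{1}{385} - \frac{156}{5} = - \frac{676}{385} - \frac{156}{5} = - \frac{12688}{385}$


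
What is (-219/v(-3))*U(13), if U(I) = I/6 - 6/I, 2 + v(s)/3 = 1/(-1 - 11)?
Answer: 19418/325 ≈ 59.748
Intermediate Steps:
v(s) = -25/4 (v(s) = -6 + 3/(-1 - 11) = -6 + 3/(-12) = -6 + 3*(-1/12) = -6 - ¼ = -25/4)
U(I) = -6/I + I/6 (U(I) = I*(⅙) - 6/I = I/6 - 6/I = -6/I + I/6)
(-219/v(-3))*U(13) = (-219/(-25/4))*(-6/13 + (⅙)*13) = (-219*(-4/25))*(-6*1/13 + 13/6) = 876*(-6/13 + 13/6)/25 = (876/25)*(133/78) = 19418/325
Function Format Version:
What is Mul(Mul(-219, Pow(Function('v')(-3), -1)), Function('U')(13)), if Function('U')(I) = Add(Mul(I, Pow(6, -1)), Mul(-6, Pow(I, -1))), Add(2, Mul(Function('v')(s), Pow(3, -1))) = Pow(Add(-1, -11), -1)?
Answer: Rational(19418, 325) ≈ 59.748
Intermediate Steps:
Function('v')(s) = Rational(-25, 4) (Function('v')(s) = Add(-6, Mul(3, Pow(Add(-1, -11), -1))) = Add(-6, Mul(3, Pow(-12, -1))) = Add(-6, Mul(3, Rational(-1, 12))) = Add(-6, Rational(-1, 4)) = Rational(-25, 4))
Function('U')(I) = Add(Mul(-6, Pow(I, -1)), Mul(Rational(1, 6), I)) (Function('U')(I) = Add(Mul(I, Rational(1, 6)), Mul(-6, Pow(I, -1))) = Add(Mul(Rational(1, 6), I), Mul(-6, Pow(I, -1))) = Add(Mul(-6, Pow(I, -1)), Mul(Rational(1, 6), I)))
Mul(Mul(-219, Pow(Function('v')(-3), -1)), Function('U')(13)) = Mul(Mul(-219, Pow(Rational(-25, 4), -1)), Add(Mul(-6, Pow(13, -1)), Mul(Rational(1, 6), 13))) = Mul(Mul(-219, Rational(-4, 25)), Add(Mul(-6, Rational(1, 13)), Rational(13, 6))) = Mul(Rational(876, 25), Add(Rational(-6, 13), Rational(13, 6))) = Mul(Rational(876, 25), Rational(133, 78)) = Rational(19418, 325)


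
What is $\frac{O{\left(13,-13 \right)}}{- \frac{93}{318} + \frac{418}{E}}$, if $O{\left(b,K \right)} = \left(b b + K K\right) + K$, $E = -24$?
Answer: $- \frac{206700}{11263} \approx -18.352$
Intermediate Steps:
$O{\left(b,K \right)} = K + K^{2} + b^{2}$ ($O{\left(b,K \right)} = \left(b^{2} + K^{2}\right) + K = \left(K^{2} + b^{2}\right) + K = K + K^{2} + b^{2}$)
$\frac{O{\left(13,-13 \right)}}{- \frac{93}{318} + \frac{418}{E}} = \frac{-13 + \left(-13\right)^{2} + 13^{2}}{- \frac{93}{318} + \frac{418}{-24}} = \frac{-13 + 169 + 169}{\left(-93\right) \frac{1}{318} + 418 \left(- \frac{1}{24}\right)} = \frac{325}{- \frac{31}{106} - \frac{209}{12}} = \frac{325}{- \frac{11263}{636}} = 325 \left(- \frac{636}{11263}\right) = - \frac{206700}{11263}$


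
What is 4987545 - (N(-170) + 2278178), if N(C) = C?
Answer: 2709537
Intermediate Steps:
4987545 - (N(-170) + 2278178) = 4987545 - (-170 + 2278178) = 4987545 - 1*2278008 = 4987545 - 2278008 = 2709537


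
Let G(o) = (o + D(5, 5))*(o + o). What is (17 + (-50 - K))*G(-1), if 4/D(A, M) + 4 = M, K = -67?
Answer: -204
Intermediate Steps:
D(A, M) = 4/(-4 + M)
G(o) = 2*o*(4 + o) (G(o) = (o + 4/(-4 + 5))*(o + o) = (o + 4/1)*(2*o) = (o + 4*1)*(2*o) = (o + 4)*(2*o) = (4 + o)*(2*o) = 2*o*(4 + o))
(17 + (-50 - K))*G(-1) = (17 + (-50 - 1*(-67)))*(2*(-1)*(4 - 1)) = (17 + (-50 + 67))*(2*(-1)*3) = (17 + 17)*(-6) = 34*(-6) = -204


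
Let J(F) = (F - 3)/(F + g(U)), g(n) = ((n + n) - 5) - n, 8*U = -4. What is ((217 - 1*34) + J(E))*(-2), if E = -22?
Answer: -4046/11 ≈ -367.82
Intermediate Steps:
U = -½ (U = (⅛)*(-4) = -½ ≈ -0.50000)
g(n) = -5 + n (g(n) = (2*n - 5) - n = (-5 + 2*n) - n = -5 + n)
J(F) = (-3 + F)/(-11/2 + F) (J(F) = (F - 3)/(F + (-5 - ½)) = (-3 + F)/(F - 11/2) = (-3 + F)/(-11/2 + F))
((217 - 1*34) + J(E))*(-2) = ((217 - 1*34) + 2*(-3 - 22)/(-11 + 2*(-22)))*(-2) = ((217 - 34) + 2*(-25)/(-11 - 44))*(-2) = (183 + 2*(-25)/(-55))*(-2) = (183 + 2*(-1/55)*(-25))*(-2) = (183 + 10/11)*(-2) = (2023/11)*(-2) = -4046/11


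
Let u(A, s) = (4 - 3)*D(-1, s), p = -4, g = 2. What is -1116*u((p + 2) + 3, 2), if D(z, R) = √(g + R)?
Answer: -2232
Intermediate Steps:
D(z, R) = √(2 + R)
u(A, s) = √(2 + s) (u(A, s) = (4 - 3)*√(2 + s) = 1*√(2 + s) = √(2 + s))
-1116*u((p + 2) + 3, 2) = -1116*√(2 + 2) = -1116*√4 = -1116*2 = -2232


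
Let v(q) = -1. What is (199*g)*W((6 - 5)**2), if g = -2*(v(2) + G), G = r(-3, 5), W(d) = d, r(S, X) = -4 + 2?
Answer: 1194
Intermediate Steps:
r(S, X) = -2
G = -2
g = 6 (g = -2*(-1 - 2) = -2*(-3) = 6)
(199*g)*W((6 - 5)**2) = (199*6)*(6 - 5)**2 = 1194*1**2 = 1194*1 = 1194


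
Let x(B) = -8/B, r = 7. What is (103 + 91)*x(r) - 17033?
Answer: -120783/7 ≈ -17255.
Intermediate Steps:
(103 + 91)*x(r) - 17033 = (103 + 91)*(-8/7) - 17033 = 194*(-8*1/7) - 17033 = 194*(-8/7) - 17033 = -1552/7 - 17033 = -120783/7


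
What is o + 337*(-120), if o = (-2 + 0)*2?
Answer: -40444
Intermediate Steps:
o = -4 (o = -2*2 = -4)
o + 337*(-120) = -4 + 337*(-120) = -4 - 40440 = -40444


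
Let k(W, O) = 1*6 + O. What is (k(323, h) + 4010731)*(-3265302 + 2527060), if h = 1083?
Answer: -2961694020440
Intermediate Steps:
k(W, O) = 6 + O
(k(323, h) + 4010731)*(-3265302 + 2527060) = ((6 + 1083) + 4010731)*(-3265302 + 2527060) = (1089 + 4010731)*(-738242) = 4011820*(-738242) = -2961694020440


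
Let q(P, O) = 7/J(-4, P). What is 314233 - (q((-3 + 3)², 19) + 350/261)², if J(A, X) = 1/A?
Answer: 21357452429/68121 ≈ 3.1352e+5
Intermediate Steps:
q(P, O) = -28 (q(P, O) = 7/(1/(-4)) = 7/(-¼) = 7*(-4) = -28)
314233 - (q((-3 + 3)², 19) + 350/261)² = 314233 - (-28 + 350/261)² = 314233 - (-6958/261)² = 314233 - 1*48413764/68121 = 314233 - 48413764/68121 = 21357452429/68121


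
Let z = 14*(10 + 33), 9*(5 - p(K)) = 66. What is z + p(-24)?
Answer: 1799/3 ≈ 599.67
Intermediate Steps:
p(K) = -7/3 (p(K) = 5 - ⅑*66 = 5 - 22/3 = -7/3)
z = 602 (z = 14*43 = 602)
z + p(-24) = 602 - 7/3 = 1799/3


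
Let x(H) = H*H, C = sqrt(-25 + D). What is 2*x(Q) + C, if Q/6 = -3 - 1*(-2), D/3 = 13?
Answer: 72 + sqrt(14) ≈ 75.742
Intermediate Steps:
D = 39 (D = 3*13 = 39)
Q = -6 (Q = 6*(-3 - 1*(-2)) = 6*(-3 + 2) = 6*(-1) = -6)
C = sqrt(14) (C = sqrt(-25 + 39) = sqrt(14) ≈ 3.7417)
x(H) = H**2
2*x(Q) + C = 2*(-6)**2 + sqrt(14) = 2*36 + sqrt(14) = 72 + sqrt(14)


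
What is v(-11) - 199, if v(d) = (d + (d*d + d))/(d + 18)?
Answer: -1294/7 ≈ -184.86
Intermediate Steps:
v(d) = (d**2 + 2*d)/(18 + d) (v(d) = (d + (d**2 + d))/(18 + d) = (d + (d + d**2))/(18 + d) = (d**2 + 2*d)/(18 + d))
v(-11) - 199 = -11*(2 - 11)/(18 - 11) - 199 = -11*(-9)/7 - 199 = -11*1/7*(-9) - 199 = 99/7 - 199 = -1294/7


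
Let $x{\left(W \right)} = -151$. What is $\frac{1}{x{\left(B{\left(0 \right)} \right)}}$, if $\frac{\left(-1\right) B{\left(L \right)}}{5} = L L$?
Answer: $- \frac{1}{151} \approx -0.0066225$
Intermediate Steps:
$B{\left(L \right)} = - 5 L^{2}$ ($B{\left(L \right)} = - 5 L L = - 5 L^{2}$)
$\frac{1}{x{\left(B{\left(0 \right)} \right)}} = \frac{1}{-151} = - \frac{1}{151}$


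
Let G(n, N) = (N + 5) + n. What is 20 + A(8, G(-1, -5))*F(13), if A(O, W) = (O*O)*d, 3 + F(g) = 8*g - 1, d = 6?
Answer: 38420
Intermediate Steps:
F(g) = -4 + 8*g (F(g) = -3 + (8*g - 1) = -3 + (-1 + 8*g) = -4 + 8*g)
G(n, N) = 5 + N + n (G(n, N) = (5 + N) + n = 5 + N + n)
A(O, W) = 6*O² (A(O, W) = (O*O)*6 = O²*6 = 6*O²)
20 + A(8, G(-1, -5))*F(13) = 20 + (6*8²)*(-4 + 8*13) = 20 + (6*64)*(-4 + 104) = 20 + 384*100 = 20 + 38400 = 38420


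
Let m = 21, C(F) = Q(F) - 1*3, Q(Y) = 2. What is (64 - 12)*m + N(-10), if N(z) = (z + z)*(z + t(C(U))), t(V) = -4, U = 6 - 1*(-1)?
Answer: 1372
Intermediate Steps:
U = 7 (U = 6 + 1 = 7)
C(F) = -1 (C(F) = 2 - 1*3 = 2 - 3 = -1)
N(z) = 2*z*(-4 + z) (N(z) = (z + z)*(z - 4) = (2*z)*(-4 + z) = 2*z*(-4 + z))
(64 - 12)*m + N(-10) = (64 - 12)*21 + 2*(-10)*(-4 - 10) = 52*21 + 2*(-10)*(-14) = 1092 + 280 = 1372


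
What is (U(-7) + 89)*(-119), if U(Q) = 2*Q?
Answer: -8925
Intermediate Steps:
(U(-7) + 89)*(-119) = (2*(-7) + 89)*(-119) = (-14 + 89)*(-119) = 75*(-119) = -8925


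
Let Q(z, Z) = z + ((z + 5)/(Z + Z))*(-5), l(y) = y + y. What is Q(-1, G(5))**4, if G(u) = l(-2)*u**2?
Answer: 6561/10000 ≈ 0.65610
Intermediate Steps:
l(y) = 2*y
G(u) = -4*u**2 (G(u) = (2*(-2))*u**2 = -4*u**2)
Q(z, Z) = z - 5*(5 + z)/(2*Z) (Q(z, Z) = z + ((5 + z)/((2*Z)))*(-5) = z + ((5 + z)*(1/(2*Z)))*(-5) = z + ((5 + z)/(2*Z))*(-5) = z - 5*(5 + z)/(2*Z))
Q(-1, G(5))**4 = ((-25 - 5*(-1) + 2*(-4*5**2)*(-1))/(2*((-4*5**2))))**4 = ((-25 + 5 + 2*(-4*25)*(-1))/(2*((-4*25))))**4 = ((1/2)*(-25 + 5 + 2*(-100)*(-1))/(-100))**4 = ((1/2)*(-1/100)*(-25 + 5 + 200))**4 = ((1/2)*(-1/100)*180)**4 = (-9/10)**4 = 6561/10000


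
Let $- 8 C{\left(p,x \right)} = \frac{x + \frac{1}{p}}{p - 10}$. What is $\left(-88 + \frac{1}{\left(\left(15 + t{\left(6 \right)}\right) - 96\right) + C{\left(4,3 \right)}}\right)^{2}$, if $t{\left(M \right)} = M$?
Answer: $\frac{1603383997504}{206985769} \approx 7746.4$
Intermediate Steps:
$C{\left(p,x \right)} = - \frac{x + \frac{1}{p}}{8 \left(-10 + p\right)}$ ($C{\left(p,x \right)} = - \frac{\left(x + \frac{1}{p}\right) \frac{1}{p - 10}}{8} = - \frac{\left(x + \frac{1}{p}\right) \frac{1}{-10 + p}}{8} = - \frac{\frac{1}{-10 + p} \left(x + \frac{1}{p}\right)}{8} = - \frac{x + \frac{1}{p}}{8 \left(-10 + p\right)}$)
$\left(-88 + \frac{1}{\left(\left(15 + t{\left(6 \right)}\right) - 96\right) + C{\left(4,3 \right)}}\right)^{2} = \left(-88 + \frac{1}{\left(\left(15 + 6\right) - 96\right) + \frac{-1 - 4 \cdot 3}{8 \cdot 4 \left(-10 + 4\right)}}\right)^{2} = \left(-88 + \frac{1}{\left(21 - 96\right) + \frac{1}{8} \cdot \frac{1}{4} \frac{1}{-6} \left(-1 - 12\right)}\right)^{2} = \left(-88 + \frac{1}{-75 + \frac{1}{8} \cdot \frac{1}{4} \left(- \frac{1}{6}\right) \left(-13\right)}\right)^{2} = \left(-88 + \frac{1}{-75 + \frac{13}{192}}\right)^{2} = \left(-88 + \frac{1}{- \frac{14387}{192}}\right)^{2} = \left(-88 - \frac{192}{14387}\right)^{2} = \left(- \frac{1266248}{14387}\right)^{2} = \frac{1603383997504}{206985769}$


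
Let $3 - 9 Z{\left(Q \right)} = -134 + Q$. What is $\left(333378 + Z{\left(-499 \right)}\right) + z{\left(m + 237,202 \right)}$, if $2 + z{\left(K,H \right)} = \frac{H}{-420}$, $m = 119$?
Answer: $\frac{23341233}{70} \approx 3.3345 \cdot 10^{5}$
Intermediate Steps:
$Z{\left(Q \right)} = \frac{137}{9} - \frac{Q}{9}$ ($Z{\left(Q \right)} = \frac{1}{3} - \frac{-134 + Q}{9} = \frac{1}{3} - \left(- \frac{134}{9} + \frac{Q}{9}\right) = \frac{137}{9} - \frac{Q}{9}$)
$z{\left(K,H \right)} = -2 - \frac{H}{420}$ ($z{\left(K,H \right)} = -2 + \frac{H}{-420} = -2 + H \left(- \frac{1}{420}\right) = -2 - \frac{H}{420}$)
$\left(333378 + Z{\left(-499 \right)}\right) + z{\left(m + 237,202 \right)} = \left(333378 + \left(\frac{137}{9} - - \frac{499}{9}\right)\right) - \frac{521}{210} = \left(333378 + \left(\frac{137}{9} + \frac{499}{9}\right)\right) - \frac{521}{210} = \left(333378 + \frac{212}{3}\right) - \frac{521}{210} = \frac{1000346}{3} - \frac{521}{210} = \frac{23341233}{70}$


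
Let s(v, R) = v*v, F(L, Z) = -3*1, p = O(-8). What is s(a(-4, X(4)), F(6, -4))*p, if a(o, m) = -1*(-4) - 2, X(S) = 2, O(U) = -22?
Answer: -88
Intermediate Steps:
p = -22
a(o, m) = 2 (a(o, m) = 4 - 2 = 2)
F(L, Z) = -3
s(v, R) = v²
s(a(-4, X(4)), F(6, -4))*p = 2²*(-22) = 4*(-22) = -88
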